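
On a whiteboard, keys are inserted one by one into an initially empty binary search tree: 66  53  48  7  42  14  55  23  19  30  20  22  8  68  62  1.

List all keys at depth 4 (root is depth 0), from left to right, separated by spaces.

Resulting structure (node: left, right):
  66: L=53, R=68
  53: L=48, R=55
  48: L=7, R=–
  7: L=1, R=42
  42: L=14, R=–
  14: L=8, R=23
  55: L=–, R=62
  23: L=19, R=30
  19: L=–, R=20
  30: L=–, R=–
  20: L=–, R=22
  22: L=–, R=–
  8: L=–, R=–
  68: L=–, R=–
  62: L=–, R=–
  1: L=–, R=–

1 42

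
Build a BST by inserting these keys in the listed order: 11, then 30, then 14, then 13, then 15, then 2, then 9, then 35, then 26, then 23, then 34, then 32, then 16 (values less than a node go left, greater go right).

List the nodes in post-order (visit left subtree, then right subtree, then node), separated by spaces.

9 2 13 16 23 26 15 14 32 34 35 30 11

Insert 11: tree is empty, so 11 becomes the root.
Insert 30: 30 > 11 → go right. Place as right child of 11.
Insert 14: 14 > 11 → go right; 14 < 30 → go left. Place as left child of 30.
Insert 13: 13 > 11 → go right; 13 < 30 → go left; 13 < 14 → go left. Place as left child of 14.
Insert 15: 15 > 11 → go right; 15 < 30 → go left; 15 > 14 → go right. Place as right child of 14.
Insert 2: 2 < 11 → go left. Place as left child of 11.
Insert 9: 9 < 11 → go left; 9 > 2 → go right. Place as right child of 2.
Insert 35: 35 > 11 → go right; 35 > 30 → go right. Place as right child of 30.
Insert 26: 26 > 11 → go right; 26 < 30 → go left; 26 > 14 → go right; 26 > 15 → go right. Place as right child of 15.
Insert 23: 23 > 11 → go right; 23 < 30 → go left; 23 > 14 → go right; 23 > 15 → go right; 23 < 26 → go left. Place as left child of 26.
Insert 34: 34 > 11 → go right; 34 > 30 → go right; 34 < 35 → go left. Place as left child of 35.
Insert 32: 32 > 11 → go right; 32 > 30 → go right; 32 < 35 → go left; 32 < 34 → go left. Place as left child of 34.
Insert 16: 16 > 11 → go right; 16 < 30 → go left; 16 > 14 → go right; 16 > 15 → go right; 16 < 26 → go left; 16 < 23 → go left. Place as left child of 23.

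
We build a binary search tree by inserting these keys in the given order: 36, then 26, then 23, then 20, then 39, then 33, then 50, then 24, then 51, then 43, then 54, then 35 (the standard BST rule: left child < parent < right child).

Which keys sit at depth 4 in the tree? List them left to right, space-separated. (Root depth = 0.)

36: root
26: left child of 36 (depth 1)
23: left child of 26 (depth 2)
20: left child of 23 (depth 3)
39: right child of 36 (depth 1)
33: right child of 26 (depth 2)
50: right child of 39 (depth 2)
24: right child of 23 (depth 3)
51: right child of 50 (depth 3)
43: left child of 50 (depth 3)
54: right child of 51 (depth 4)
35: right child of 33 (depth 3)

54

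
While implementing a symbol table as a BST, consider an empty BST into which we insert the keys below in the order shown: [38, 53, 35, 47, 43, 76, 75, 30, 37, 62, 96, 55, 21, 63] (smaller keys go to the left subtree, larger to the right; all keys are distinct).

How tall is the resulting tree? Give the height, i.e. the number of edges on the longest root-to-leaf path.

5

Insert 38: tree is empty, so 38 becomes the root.
Insert 53: 53 > 38 → go right. Place as right child of 38.
Insert 35: 35 < 38 → go left. Place as left child of 38.
Insert 47: 47 > 38 → go right; 47 < 53 → go left. Place as left child of 53.
Insert 43: 43 > 38 → go right; 43 < 53 → go left; 43 < 47 → go left. Place as left child of 47.
Insert 76: 76 > 38 → go right; 76 > 53 → go right. Place as right child of 53.
Insert 75: 75 > 38 → go right; 75 > 53 → go right; 75 < 76 → go left. Place as left child of 76.
Insert 30: 30 < 38 → go left; 30 < 35 → go left. Place as left child of 35.
Insert 37: 37 < 38 → go left; 37 > 35 → go right. Place as right child of 35.
Insert 62: 62 > 38 → go right; 62 > 53 → go right; 62 < 76 → go left; 62 < 75 → go left. Place as left child of 75.
Insert 96: 96 > 38 → go right; 96 > 53 → go right; 96 > 76 → go right. Place as right child of 76.
Insert 55: 55 > 38 → go right; 55 > 53 → go right; 55 < 76 → go left; 55 < 75 → go left; 55 < 62 → go left. Place as left child of 62.
Insert 21: 21 < 38 → go left; 21 < 35 → go left; 21 < 30 → go left. Place as left child of 30.
Insert 63: 63 > 38 → go right; 63 > 53 → go right; 63 < 76 → go left; 63 < 75 → go left; 63 > 62 → go right. Place as right child of 62.

The deepest node is 55 at depth 5.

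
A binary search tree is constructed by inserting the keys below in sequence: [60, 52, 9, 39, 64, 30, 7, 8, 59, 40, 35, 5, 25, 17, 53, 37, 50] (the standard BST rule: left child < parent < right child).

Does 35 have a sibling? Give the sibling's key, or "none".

Resulting structure (node: left, right):
  60: L=52, R=64
  52: L=9, R=59
  9: L=7, R=39
  39: L=30, R=40
  64: L=–, R=–
  30: L=25, R=35
  7: L=5, R=8
  8: L=–, R=–
  59: L=53, R=–
  40: L=–, R=50
  35: L=–, R=37
  5: L=–, R=–
  25: L=17, R=–
  17: L=–, R=–
  53: L=–, R=–
  37: L=–, R=–
  50: L=–, R=–

35's parent is 30; the other child of 30 is 25.

25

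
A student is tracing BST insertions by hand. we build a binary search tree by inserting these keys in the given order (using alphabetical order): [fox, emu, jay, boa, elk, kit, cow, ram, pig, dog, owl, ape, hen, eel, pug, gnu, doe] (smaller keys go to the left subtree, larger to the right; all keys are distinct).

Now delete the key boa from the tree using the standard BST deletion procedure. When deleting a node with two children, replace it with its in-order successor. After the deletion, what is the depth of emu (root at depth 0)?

1

Insert fox: tree is empty, so fox becomes the root.
Insert emu: emu < fox → go left. Place as left child of fox.
Insert jay: jay > fox → go right. Place as right child of fox.
Insert boa: boa < fox → go left; boa < emu → go left. Place as left child of emu.
Insert elk: elk < fox → go left; elk < emu → go left; elk > boa → go right. Place as right child of boa.
Insert kit: kit > fox → go right; kit > jay → go right. Place as right child of jay.
Insert cow: cow < fox → go left; cow < emu → go left; cow > boa → go right; cow < elk → go left. Place as left child of elk.
Insert ram: ram > fox → go right; ram > jay → go right; ram > kit → go right. Place as right child of kit.
Insert pig: pig > fox → go right; pig > jay → go right; pig > kit → go right; pig < ram → go left. Place as left child of ram.
Insert dog: dog < fox → go left; dog < emu → go left; dog > boa → go right; dog < elk → go left; dog > cow → go right. Place as right child of cow.
Insert owl: owl > fox → go right; owl > jay → go right; owl > kit → go right; owl < ram → go left; owl < pig → go left. Place as left child of pig.
Insert ape: ape < fox → go left; ape < emu → go left; ape < boa → go left. Place as left child of boa.
Insert hen: hen > fox → go right; hen < jay → go left. Place as left child of jay.
Insert eel: eel < fox → go left; eel < emu → go left; eel > boa → go right; eel < elk → go left; eel > cow → go right; eel > dog → go right. Place as right child of dog.
Insert pug: pug > fox → go right; pug > jay → go right; pug > kit → go right; pug < ram → go left; pug > pig → go right. Place as right child of pig.
Insert gnu: gnu > fox → go right; gnu < jay → go left; gnu < hen → go left. Place as left child of hen.
Insert doe: doe < fox → go left; doe < emu → go left; doe > boa → go right; doe < elk → go left; doe > cow → go right; doe < dog → go left. Place as left child of dog.

Delete boa (two children — replace with in-order successor).
After deletion, path to emu: fox → emu.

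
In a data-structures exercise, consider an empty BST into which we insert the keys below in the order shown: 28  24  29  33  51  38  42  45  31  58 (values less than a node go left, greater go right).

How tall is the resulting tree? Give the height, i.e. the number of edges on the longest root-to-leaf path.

Resulting structure (node: left, right):
  28: L=24, R=29
  24: L=–, R=–
  29: L=–, R=33
  33: L=31, R=51
  51: L=38, R=58
  38: L=–, R=42
  42: L=–, R=45
  45: L=–, R=–
  31: L=–, R=–
  58: L=–, R=–

The deepest node is 45 at depth 6.

6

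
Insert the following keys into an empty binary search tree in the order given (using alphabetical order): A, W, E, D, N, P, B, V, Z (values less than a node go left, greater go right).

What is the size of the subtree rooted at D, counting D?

2

Resulting structure (node: left, right):
  A: L=–, R=W
  W: L=E, R=Z
  E: L=D, R=N
  D: L=B, R=–
  N: L=–, R=P
  P: L=–, R=V
  B: L=–, R=–
  V: L=–, R=–
  Z: L=–, R=–

Subtree rooted at D contains: D, B — 2 nodes.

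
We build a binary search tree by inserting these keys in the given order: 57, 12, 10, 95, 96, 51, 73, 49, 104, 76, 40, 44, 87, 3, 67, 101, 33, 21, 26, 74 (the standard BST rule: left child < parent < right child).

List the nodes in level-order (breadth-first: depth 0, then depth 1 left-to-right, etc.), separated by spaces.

Resulting structure (node: left, right):
  57: L=12, R=95
  12: L=10, R=51
  10: L=3, R=–
  95: L=73, R=96
  96: L=–, R=104
  51: L=49, R=–
  73: L=67, R=76
  49: L=40, R=–
  104: L=101, R=–
  76: L=74, R=87
  40: L=33, R=44
  44: L=–, R=–
  87: L=–, R=–
  3: L=–, R=–
  67: L=–, R=–
  101: L=–, R=–
  33: L=21, R=–
  21: L=–, R=26
  26: L=–, R=–
  74: L=–, R=–

57 12 95 10 51 73 96 3 49 67 76 104 40 74 87 101 33 44 21 26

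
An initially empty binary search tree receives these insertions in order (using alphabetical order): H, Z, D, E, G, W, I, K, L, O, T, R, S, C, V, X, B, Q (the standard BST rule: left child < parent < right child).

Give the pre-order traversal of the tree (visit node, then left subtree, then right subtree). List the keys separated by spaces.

H: root
Z: right child of H (depth 1)
D: left child of H (depth 1)
E: right child of D (depth 2)
G: right child of E (depth 3)
W: left child of Z (depth 2)
I: left child of W (depth 3)
K: right child of I (depth 4)
L: right child of K (depth 5)
O: right child of L (depth 6)
T: right child of O (depth 7)
R: left child of T (depth 8)
S: right child of R (depth 9)
C: left child of D (depth 2)
V: right child of T (depth 8)
X: right child of W (depth 3)
B: left child of C (depth 3)
Q: left child of R (depth 9)

H D C B E G Z W I K L O T R Q S V X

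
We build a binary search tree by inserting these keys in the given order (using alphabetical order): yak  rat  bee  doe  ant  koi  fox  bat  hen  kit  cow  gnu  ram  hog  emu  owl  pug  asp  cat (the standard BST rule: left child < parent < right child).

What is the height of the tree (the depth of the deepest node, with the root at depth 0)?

8

Insert yak: tree is empty, so yak becomes the root.
Insert rat: rat < yak → go left. Place as left child of yak.
Insert bee: bee < yak → go left; bee < rat → go left. Place as left child of rat.
Insert doe: doe < yak → go left; doe < rat → go left; doe > bee → go right. Place as right child of bee.
Insert ant: ant < yak → go left; ant < rat → go left; ant < bee → go left. Place as left child of bee.
Insert koi: koi < yak → go left; koi < rat → go left; koi > bee → go right; koi > doe → go right. Place as right child of doe.
Insert fox: fox < yak → go left; fox < rat → go left; fox > bee → go right; fox > doe → go right; fox < koi → go left. Place as left child of koi.
Insert bat: bat < yak → go left; bat < rat → go left; bat < bee → go left; bat > ant → go right. Place as right child of ant.
Insert hen: hen < yak → go left; hen < rat → go left; hen > bee → go right; hen > doe → go right; hen < koi → go left; hen > fox → go right. Place as right child of fox.
Insert kit: kit < yak → go left; kit < rat → go left; kit > bee → go right; kit > doe → go right; kit < koi → go left; kit > fox → go right; kit > hen → go right. Place as right child of hen.
Insert cow: cow < yak → go left; cow < rat → go left; cow > bee → go right; cow < doe → go left. Place as left child of doe.
Insert gnu: gnu < yak → go left; gnu < rat → go left; gnu > bee → go right; gnu > doe → go right; gnu < koi → go left; gnu > fox → go right; gnu < hen → go left. Place as left child of hen.
Insert ram: ram < yak → go left; ram < rat → go left; ram > bee → go right; ram > doe → go right; ram > koi → go right. Place as right child of koi.
Insert hog: hog < yak → go left; hog < rat → go left; hog > bee → go right; hog > doe → go right; hog < koi → go left; hog > fox → go right; hog > hen → go right; hog < kit → go left. Place as left child of kit.
Insert emu: emu < yak → go left; emu < rat → go left; emu > bee → go right; emu > doe → go right; emu < koi → go left; emu < fox → go left. Place as left child of fox.
Insert owl: owl < yak → go left; owl < rat → go left; owl > bee → go right; owl > doe → go right; owl > koi → go right; owl < ram → go left. Place as left child of ram.
Insert pug: pug < yak → go left; pug < rat → go left; pug > bee → go right; pug > doe → go right; pug > koi → go right; pug < ram → go left; pug > owl → go right. Place as right child of owl.
Insert asp: asp < yak → go left; asp < rat → go left; asp < bee → go left; asp > ant → go right; asp < bat → go left. Place as left child of bat.
Insert cat: cat < yak → go left; cat < rat → go left; cat > bee → go right; cat < doe → go left; cat < cow → go left. Place as left child of cow.

The deepest node is hog at depth 8.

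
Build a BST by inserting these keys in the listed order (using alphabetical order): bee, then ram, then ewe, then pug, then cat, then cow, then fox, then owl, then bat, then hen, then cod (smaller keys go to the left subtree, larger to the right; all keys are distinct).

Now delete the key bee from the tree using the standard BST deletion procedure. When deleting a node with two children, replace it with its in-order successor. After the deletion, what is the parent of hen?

Resulting structure (node: left, right):
  bee: L=bat, R=ram
  ram: L=ewe, R=–
  ewe: L=cat, R=pug
  pug: L=fox, R=–
  cat: L=–, R=cow
  cow: L=cod, R=–
  fox: L=–, R=owl
  owl: L=hen, R=–
  bat: L=–, R=–
  hen: L=–, R=–
  cod: L=–, R=–

Delete bee (two children — replace with in-order successor).
After deletion, hen's parent is owl.

owl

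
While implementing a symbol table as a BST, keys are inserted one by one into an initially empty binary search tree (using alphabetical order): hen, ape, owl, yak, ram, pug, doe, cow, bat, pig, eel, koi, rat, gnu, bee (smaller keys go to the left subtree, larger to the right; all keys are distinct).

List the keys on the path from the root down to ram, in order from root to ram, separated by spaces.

hen: root
ape: left child of hen (depth 1)
owl: right child of hen (depth 1)
yak: right child of owl (depth 2)
ram: left child of yak (depth 3)
pug: left child of ram (depth 4)
doe: right child of ape (depth 2)
cow: left child of doe (depth 3)
bat: left child of cow (depth 4)
pig: left child of pug (depth 5)
eel: right child of doe (depth 3)
koi: left child of owl (depth 2)
rat: right child of ram (depth 4)
gnu: right child of eel (depth 4)
bee: right child of bat (depth 5)

hen owl yak ram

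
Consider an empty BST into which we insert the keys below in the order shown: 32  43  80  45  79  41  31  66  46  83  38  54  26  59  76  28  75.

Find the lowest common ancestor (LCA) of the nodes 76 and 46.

66

Insert 32: tree is empty, so 32 becomes the root.
Insert 43: 43 > 32 → go right. Place as right child of 32.
Insert 80: 80 > 32 → go right; 80 > 43 → go right. Place as right child of 43.
Insert 45: 45 > 32 → go right; 45 > 43 → go right; 45 < 80 → go left. Place as left child of 80.
Insert 79: 79 > 32 → go right; 79 > 43 → go right; 79 < 80 → go left; 79 > 45 → go right. Place as right child of 45.
Insert 41: 41 > 32 → go right; 41 < 43 → go left. Place as left child of 43.
Insert 31: 31 < 32 → go left. Place as left child of 32.
Insert 66: 66 > 32 → go right; 66 > 43 → go right; 66 < 80 → go left; 66 > 45 → go right; 66 < 79 → go left. Place as left child of 79.
Insert 46: 46 > 32 → go right; 46 > 43 → go right; 46 < 80 → go left; 46 > 45 → go right; 46 < 79 → go left; 46 < 66 → go left. Place as left child of 66.
Insert 83: 83 > 32 → go right; 83 > 43 → go right; 83 > 80 → go right. Place as right child of 80.
Insert 38: 38 > 32 → go right; 38 < 43 → go left; 38 < 41 → go left. Place as left child of 41.
Insert 54: 54 > 32 → go right; 54 > 43 → go right; 54 < 80 → go left; 54 > 45 → go right; 54 < 79 → go left; 54 < 66 → go left; 54 > 46 → go right. Place as right child of 46.
Insert 26: 26 < 32 → go left; 26 < 31 → go left. Place as left child of 31.
Insert 59: 59 > 32 → go right; 59 > 43 → go right; 59 < 80 → go left; 59 > 45 → go right; 59 < 79 → go left; 59 < 66 → go left; 59 > 46 → go right; 59 > 54 → go right. Place as right child of 54.
Insert 76: 76 > 32 → go right; 76 > 43 → go right; 76 < 80 → go left; 76 > 45 → go right; 76 < 79 → go left; 76 > 66 → go right. Place as right child of 66.
Insert 28: 28 < 32 → go left; 28 < 31 → go left; 28 > 26 → go right. Place as right child of 26.
Insert 75: 75 > 32 → go right; 75 > 43 → go right; 75 < 80 → go left; 75 > 45 → go right; 75 < 79 → go left; 75 > 66 → go right; 75 < 76 → go left. Place as left child of 76.

Path to 76: 32 → 43 → 80 → 45 → 79 → 66 → 76
Path to 46: 32 → 43 → 80 → 45 → 79 → 66 → 46
The paths share a prefix ending at 66, then split left and right.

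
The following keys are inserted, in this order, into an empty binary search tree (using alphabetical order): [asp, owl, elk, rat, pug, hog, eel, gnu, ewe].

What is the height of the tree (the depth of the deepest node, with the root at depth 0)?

5

asp: root
owl: right child of asp (depth 1)
elk: left child of owl (depth 2)
rat: right child of owl (depth 2)
pug: left child of rat (depth 3)
hog: right child of elk (depth 3)
eel: left child of elk (depth 3)
gnu: left child of hog (depth 4)
ewe: left child of gnu (depth 5)

The deepest node is ewe at depth 5.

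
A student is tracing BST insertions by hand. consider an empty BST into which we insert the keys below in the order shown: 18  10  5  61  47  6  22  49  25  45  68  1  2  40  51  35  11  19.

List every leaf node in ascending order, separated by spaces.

2 6 11 19 35 51 68

18: root
10: left child of 18 (depth 1)
5: left child of 10 (depth 2)
61: right child of 18 (depth 1)
47: left child of 61 (depth 2)
6: right child of 5 (depth 3)
22: left child of 47 (depth 3)
49: right child of 47 (depth 3)
25: right child of 22 (depth 4)
45: right child of 25 (depth 5)
68: right child of 61 (depth 2)
1: left child of 5 (depth 3)
2: right child of 1 (depth 4)
40: left child of 45 (depth 6)
51: right child of 49 (depth 4)
35: left child of 40 (depth 7)
11: right child of 10 (depth 2)
19: left child of 22 (depth 4)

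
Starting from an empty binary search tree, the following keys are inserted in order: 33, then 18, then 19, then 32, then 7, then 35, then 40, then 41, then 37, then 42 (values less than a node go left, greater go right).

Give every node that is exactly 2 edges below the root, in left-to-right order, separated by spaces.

7 19 40

Insert 33: tree is empty, so 33 becomes the root.
Insert 18: 18 < 33 → go left. Place as left child of 33.
Insert 19: 19 < 33 → go left; 19 > 18 → go right. Place as right child of 18.
Insert 32: 32 < 33 → go left; 32 > 18 → go right; 32 > 19 → go right. Place as right child of 19.
Insert 7: 7 < 33 → go left; 7 < 18 → go left. Place as left child of 18.
Insert 35: 35 > 33 → go right. Place as right child of 33.
Insert 40: 40 > 33 → go right; 40 > 35 → go right. Place as right child of 35.
Insert 41: 41 > 33 → go right; 41 > 35 → go right; 41 > 40 → go right. Place as right child of 40.
Insert 37: 37 > 33 → go right; 37 > 35 → go right; 37 < 40 → go left. Place as left child of 40.
Insert 42: 42 > 33 → go right; 42 > 35 → go right; 42 > 40 → go right; 42 > 41 → go right. Place as right child of 41.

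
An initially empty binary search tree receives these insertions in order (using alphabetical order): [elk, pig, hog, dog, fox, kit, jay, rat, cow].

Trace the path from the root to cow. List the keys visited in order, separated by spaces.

elk dog cow

elk: root
pig: right child of elk (depth 1)
hog: left child of pig (depth 2)
dog: left child of elk (depth 1)
fox: left child of hog (depth 3)
kit: right child of hog (depth 3)
jay: left child of kit (depth 4)
rat: right child of pig (depth 2)
cow: left child of dog (depth 2)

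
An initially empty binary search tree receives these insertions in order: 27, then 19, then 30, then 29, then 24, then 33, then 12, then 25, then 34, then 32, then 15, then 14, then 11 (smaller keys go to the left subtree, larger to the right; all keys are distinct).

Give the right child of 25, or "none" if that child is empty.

none

Insert 27: tree is empty, so 27 becomes the root.
Insert 19: 19 < 27 → go left. Place as left child of 27.
Insert 30: 30 > 27 → go right. Place as right child of 27.
Insert 29: 29 > 27 → go right; 29 < 30 → go left. Place as left child of 30.
Insert 24: 24 < 27 → go left; 24 > 19 → go right. Place as right child of 19.
Insert 33: 33 > 27 → go right; 33 > 30 → go right. Place as right child of 30.
Insert 12: 12 < 27 → go left; 12 < 19 → go left. Place as left child of 19.
Insert 25: 25 < 27 → go left; 25 > 19 → go right; 25 > 24 → go right. Place as right child of 24.
Insert 34: 34 > 27 → go right; 34 > 30 → go right; 34 > 33 → go right. Place as right child of 33.
Insert 32: 32 > 27 → go right; 32 > 30 → go right; 32 < 33 → go left. Place as left child of 33.
Insert 15: 15 < 27 → go left; 15 < 19 → go left; 15 > 12 → go right. Place as right child of 12.
Insert 14: 14 < 27 → go left; 14 < 19 → go left; 14 > 12 → go right; 14 < 15 → go left. Place as left child of 15.
Insert 11: 11 < 27 → go left; 11 < 19 → go left; 11 < 12 → go left. Place as left child of 12.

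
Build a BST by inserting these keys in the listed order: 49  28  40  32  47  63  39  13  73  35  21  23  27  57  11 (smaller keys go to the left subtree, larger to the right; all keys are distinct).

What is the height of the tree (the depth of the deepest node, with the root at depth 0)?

5

Resulting structure (node: left, right):
  49: L=28, R=63
  28: L=13, R=40
  40: L=32, R=47
  32: L=–, R=39
  47: L=–, R=–
  63: L=57, R=73
  39: L=35, R=–
  13: L=11, R=21
  73: L=–, R=–
  35: L=–, R=–
  21: L=–, R=23
  23: L=–, R=27
  27: L=–, R=–
  57: L=–, R=–
  11: L=–, R=–

The deepest node is 35 at depth 5.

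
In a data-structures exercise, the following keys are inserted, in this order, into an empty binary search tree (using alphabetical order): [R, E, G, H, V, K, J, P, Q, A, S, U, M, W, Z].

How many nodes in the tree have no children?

Resulting structure (node: left, right):
  R: L=E, R=V
  E: L=A, R=G
  G: L=–, R=H
  H: L=–, R=K
  V: L=S, R=W
  K: L=J, R=P
  J: L=–, R=–
  P: L=M, R=Q
  Q: L=–, R=–
  A: L=–, R=–
  S: L=–, R=U
  U: L=–, R=–
  M: L=–, R=–
  W: L=–, R=Z
  Z: L=–, R=–

Leaves: A, J, M, Q, U, Z — 6 in total.

6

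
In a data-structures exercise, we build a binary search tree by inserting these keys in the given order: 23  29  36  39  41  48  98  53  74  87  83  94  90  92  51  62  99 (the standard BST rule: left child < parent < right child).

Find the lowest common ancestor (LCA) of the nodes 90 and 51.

53

23: root
29: right child of 23 (depth 1)
36: right child of 29 (depth 2)
39: right child of 36 (depth 3)
41: right child of 39 (depth 4)
48: right child of 41 (depth 5)
98: right child of 48 (depth 6)
53: left child of 98 (depth 7)
74: right child of 53 (depth 8)
87: right child of 74 (depth 9)
83: left child of 87 (depth 10)
94: right child of 87 (depth 10)
90: left child of 94 (depth 11)
92: right child of 90 (depth 12)
51: left child of 53 (depth 8)
62: left child of 74 (depth 9)
99: right child of 98 (depth 7)

Path to 90: 23 → 29 → 36 → 39 → 41 → 48 → 98 → 53 → 74 → 87 → 94 → 90
Path to 51: 23 → 29 → 36 → 39 → 41 → 48 → 98 → 53 → 51
The paths share a prefix ending at 53, then split left and right.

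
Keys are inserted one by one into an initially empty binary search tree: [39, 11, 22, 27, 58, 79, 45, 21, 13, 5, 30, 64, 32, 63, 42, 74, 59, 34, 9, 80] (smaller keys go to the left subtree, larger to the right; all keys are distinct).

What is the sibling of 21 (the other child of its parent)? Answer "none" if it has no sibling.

27

Resulting structure (node: left, right):
  39: L=11, R=58
  11: L=5, R=22
  22: L=21, R=27
  27: L=–, R=30
  58: L=45, R=79
  79: L=64, R=80
  45: L=42, R=–
  21: L=13, R=–
  13: L=–, R=–
  5: L=–, R=9
  30: L=–, R=32
  64: L=63, R=74
  32: L=–, R=34
  63: L=59, R=–
  42: L=–, R=–
  74: L=–, R=–
  59: L=–, R=–
  34: L=–, R=–
  9: L=–, R=–
  80: L=–, R=–

21's parent is 22; the other child of 22 is 27.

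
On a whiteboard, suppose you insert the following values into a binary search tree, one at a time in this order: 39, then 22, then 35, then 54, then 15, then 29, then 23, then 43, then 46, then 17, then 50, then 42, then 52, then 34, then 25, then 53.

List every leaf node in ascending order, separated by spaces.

Insert 39: tree is empty, so 39 becomes the root.
Insert 22: 22 < 39 → go left. Place as left child of 39.
Insert 35: 35 < 39 → go left; 35 > 22 → go right. Place as right child of 22.
Insert 54: 54 > 39 → go right. Place as right child of 39.
Insert 15: 15 < 39 → go left; 15 < 22 → go left. Place as left child of 22.
Insert 29: 29 < 39 → go left; 29 > 22 → go right; 29 < 35 → go left. Place as left child of 35.
Insert 23: 23 < 39 → go left; 23 > 22 → go right; 23 < 35 → go left; 23 < 29 → go left. Place as left child of 29.
Insert 43: 43 > 39 → go right; 43 < 54 → go left. Place as left child of 54.
Insert 46: 46 > 39 → go right; 46 < 54 → go left; 46 > 43 → go right. Place as right child of 43.
Insert 17: 17 < 39 → go left; 17 < 22 → go left; 17 > 15 → go right. Place as right child of 15.
Insert 50: 50 > 39 → go right; 50 < 54 → go left; 50 > 43 → go right; 50 > 46 → go right. Place as right child of 46.
Insert 42: 42 > 39 → go right; 42 < 54 → go left; 42 < 43 → go left. Place as left child of 43.
Insert 52: 52 > 39 → go right; 52 < 54 → go left; 52 > 43 → go right; 52 > 46 → go right; 52 > 50 → go right. Place as right child of 50.
Insert 34: 34 < 39 → go left; 34 > 22 → go right; 34 < 35 → go left; 34 > 29 → go right. Place as right child of 29.
Insert 25: 25 < 39 → go left; 25 > 22 → go right; 25 < 35 → go left; 25 < 29 → go left; 25 > 23 → go right. Place as right child of 23.
Insert 53: 53 > 39 → go right; 53 < 54 → go left; 53 > 43 → go right; 53 > 46 → go right; 53 > 50 → go right; 53 > 52 → go right. Place as right child of 52.

17 25 34 42 53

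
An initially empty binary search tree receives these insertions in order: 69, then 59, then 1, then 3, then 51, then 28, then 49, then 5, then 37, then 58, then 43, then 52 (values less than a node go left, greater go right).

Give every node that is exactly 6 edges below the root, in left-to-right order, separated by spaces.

69: root
59: left child of 69 (depth 1)
1: left child of 59 (depth 2)
3: right child of 1 (depth 3)
51: right child of 3 (depth 4)
28: left child of 51 (depth 5)
49: right child of 28 (depth 6)
5: left child of 28 (depth 6)
37: left child of 49 (depth 7)
58: right child of 51 (depth 5)
43: right child of 37 (depth 8)
52: left child of 58 (depth 6)

5 49 52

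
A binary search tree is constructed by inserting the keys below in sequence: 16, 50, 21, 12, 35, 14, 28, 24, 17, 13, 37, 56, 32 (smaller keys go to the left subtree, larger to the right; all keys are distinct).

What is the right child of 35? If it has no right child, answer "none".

Insert 16: tree is empty, so 16 becomes the root.
Insert 50: 50 > 16 → go right. Place as right child of 16.
Insert 21: 21 > 16 → go right; 21 < 50 → go left. Place as left child of 50.
Insert 12: 12 < 16 → go left. Place as left child of 16.
Insert 35: 35 > 16 → go right; 35 < 50 → go left; 35 > 21 → go right. Place as right child of 21.
Insert 14: 14 < 16 → go left; 14 > 12 → go right. Place as right child of 12.
Insert 28: 28 > 16 → go right; 28 < 50 → go left; 28 > 21 → go right; 28 < 35 → go left. Place as left child of 35.
Insert 24: 24 > 16 → go right; 24 < 50 → go left; 24 > 21 → go right; 24 < 35 → go left; 24 < 28 → go left. Place as left child of 28.
Insert 17: 17 > 16 → go right; 17 < 50 → go left; 17 < 21 → go left. Place as left child of 21.
Insert 13: 13 < 16 → go left; 13 > 12 → go right; 13 < 14 → go left. Place as left child of 14.
Insert 37: 37 > 16 → go right; 37 < 50 → go left; 37 > 21 → go right; 37 > 35 → go right. Place as right child of 35.
Insert 56: 56 > 16 → go right; 56 > 50 → go right. Place as right child of 50.
Insert 32: 32 > 16 → go right; 32 < 50 → go left; 32 > 21 → go right; 32 < 35 → go left; 32 > 28 → go right. Place as right child of 28.

37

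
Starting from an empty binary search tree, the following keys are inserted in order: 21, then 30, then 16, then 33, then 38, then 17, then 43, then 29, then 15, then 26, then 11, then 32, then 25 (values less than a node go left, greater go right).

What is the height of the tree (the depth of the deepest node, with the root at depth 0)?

4

Resulting structure (node: left, right):
  21: L=16, R=30
  30: L=29, R=33
  16: L=15, R=17
  33: L=32, R=38
  38: L=–, R=43
  17: L=–, R=–
  43: L=–, R=–
  29: L=26, R=–
  15: L=11, R=–
  26: L=25, R=–
  11: L=–, R=–
  32: L=–, R=–
  25: L=–, R=–

The deepest node is 43 at depth 4.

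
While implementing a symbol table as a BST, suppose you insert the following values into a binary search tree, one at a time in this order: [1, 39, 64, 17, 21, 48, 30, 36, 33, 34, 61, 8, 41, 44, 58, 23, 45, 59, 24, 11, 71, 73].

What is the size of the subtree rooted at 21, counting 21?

7

1: root
39: right child of 1 (depth 1)
64: right child of 39 (depth 2)
17: left child of 39 (depth 2)
21: right child of 17 (depth 3)
48: left child of 64 (depth 3)
30: right child of 21 (depth 4)
36: right child of 30 (depth 5)
33: left child of 36 (depth 6)
34: right child of 33 (depth 7)
61: right child of 48 (depth 4)
8: left child of 17 (depth 3)
41: left child of 48 (depth 4)
44: right child of 41 (depth 5)
58: left child of 61 (depth 5)
23: left child of 30 (depth 5)
45: right child of 44 (depth 6)
59: right child of 58 (depth 6)
24: right child of 23 (depth 6)
11: right child of 8 (depth 4)
71: right child of 64 (depth 3)
73: right child of 71 (depth 4)

Subtree rooted at 21 contains: 21, 30, 23, 24, 36, 33, 34 — 7 nodes.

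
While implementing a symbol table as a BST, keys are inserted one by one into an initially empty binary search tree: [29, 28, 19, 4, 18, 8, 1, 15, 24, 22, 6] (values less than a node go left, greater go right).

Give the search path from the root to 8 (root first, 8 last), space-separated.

Insert 29: tree is empty, so 29 becomes the root.
Insert 28: 28 < 29 → go left. Place as left child of 29.
Insert 19: 19 < 29 → go left; 19 < 28 → go left. Place as left child of 28.
Insert 4: 4 < 29 → go left; 4 < 28 → go left; 4 < 19 → go left. Place as left child of 19.
Insert 18: 18 < 29 → go left; 18 < 28 → go left; 18 < 19 → go left; 18 > 4 → go right. Place as right child of 4.
Insert 8: 8 < 29 → go left; 8 < 28 → go left; 8 < 19 → go left; 8 > 4 → go right; 8 < 18 → go left. Place as left child of 18.
Insert 1: 1 < 29 → go left; 1 < 28 → go left; 1 < 19 → go left; 1 < 4 → go left. Place as left child of 4.
Insert 15: 15 < 29 → go left; 15 < 28 → go left; 15 < 19 → go left; 15 > 4 → go right; 15 < 18 → go left; 15 > 8 → go right. Place as right child of 8.
Insert 24: 24 < 29 → go left; 24 < 28 → go left; 24 > 19 → go right. Place as right child of 19.
Insert 22: 22 < 29 → go left; 22 < 28 → go left; 22 > 19 → go right; 22 < 24 → go left. Place as left child of 24.
Insert 6: 6 < 29 → go left; 6 < 28 → go left; 6 < 19 → go left; 6 > 4 → go right; 6 < 18 → go left; 6 < 8 → go left. Place as left child of 8.

29 28 19 4 18 8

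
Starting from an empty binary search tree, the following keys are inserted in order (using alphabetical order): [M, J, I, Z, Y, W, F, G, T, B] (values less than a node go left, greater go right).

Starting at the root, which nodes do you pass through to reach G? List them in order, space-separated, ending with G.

Insert M: tree is empty, so M becomes the root.
Insert J: J < M → go left. Place as left child of M.
Insert I: I < M → go left; I < J → go left. Place as left child of J.
Insert Z: Z > M → go right. Place as right child of M.
Insert Y: Y > M → go right; Y < Z → go left. Place as left child of Z.
Insert W: W > M → go right; W < Z → go left; W < Y → go left. Place as left child of Y.
Insert F: F < M → go left; F < J → go left; F < I → go left. Place as left child of I.
Insert G: G < M → go left; G < J → go left; G < I → go left; G > F → go right. Place as right child of F.
Insert T: T > M → go right; T < Z → go left; T < Y → go left; T < W → go left. Place as left child of W.
Insert B: B < M → go left; B < J → go left; B < I → go left; B < F → go left. Place as left child of F.

M J I F G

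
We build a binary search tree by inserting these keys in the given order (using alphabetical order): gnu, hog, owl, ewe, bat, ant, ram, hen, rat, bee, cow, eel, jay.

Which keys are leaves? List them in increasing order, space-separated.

ant eel hen jay rat

gnu: root
hog: right child of gnu (depth 1)
owl: right child of hog (depth 2)
ewe: left child of gnu (depth 1)
bat: left child of ewe (depth 2)
ant: left child of bat (depth 3)
ram: right child of owl (depth 3)
hen: left child of hog (depth 2)
rat: right child of ram (depth 4)
bee: right child of bat (depth 3)
cow: right child of bee (depth 4)
eel: right child of cow (depth 5)
jay: left child of owl (depth 3)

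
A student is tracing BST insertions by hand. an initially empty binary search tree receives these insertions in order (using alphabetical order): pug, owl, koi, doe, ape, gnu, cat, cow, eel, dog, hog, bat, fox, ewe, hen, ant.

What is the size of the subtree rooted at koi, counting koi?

Insert pug: tree is empty, so pug becomes the root.
Insert owl: owl < pug → go left. Place as left child of pug.
Insert koi: koi < pug → go left; koi < owl → go left. Place as left child of owl.
Insert doe: doe < pug → go left; doe < owl → go left; doe < koi → go left. Place as left child of koi.
Insert ape: ape < pug → go left; ape < owl → go left; ape < koi → go left; ape < doe → go left. Place as left child of doe.
Insert gnu: gnu < pug → go left; gnu < owl → go left; gnu < koi → go left; gnu > doe → go right. Place as right child of doe.
Insert cat: cat < pug → go left; cat < owl → go left; cat < koi → go left; cat < doe → go left; cat > ape → go right. Place as right child of ape.
Insert cow: cow < pug → go left; cow < owl → go left; cow < koi → go left; cow < doe → go left; cow > ape → go right; cow > cat → go right. Place as right child of cat.
Insert eel: eel < pug → go left; eel < owl → go left; eel < koi → go left; eel > doe → go right; eel < gnu → go left. Place as left child of gnu.
Insert dog: dog < pug → go left; dog < owl → go left; dog < koi → go left; dog > doe → go right; dog < gnu → go left; dog < eel → go left. Place as left child of eel.
Insert hog: hog < pug → go left; hog < owl → go left; hog < koi → go left; hog > doe → go right; hog > gnu → go right. Place as right child of gnu.
Insert bat: bat < pug → go left; bat < owl → go left; bat < koi → go left; bat < doe → go left; bat > ape → go right; bat < cat → go left. Place as left child of cat.
Insert fox: fox < pug → go left; fox < owl → go left; fox < koi → go left; fox > doe → go right; fox < gnu → go left; fox > eel → go right. Place as right child of eel.
Insert ewe: ewe < pug → go left; ewe < owl → go left; ewe < koi → go left; ewe > doe → go right; ewe < gnu → go left; ewe > eel → go right; ewe < fox → go left. Place as left child of fox.
Insert hen: hen < pug → go left; hen < owl → go left; hen < koi → go left; hen > doe → go right; hen > gnu → go right; hen < hog → go left. Place as left child of hog.
Insert ant: ant < pug → go left; ant < owl → go left; ant < koi → go left; ant < doe → go left; ant < ape → go left. Place as left child of ape.

Subtree rooted at koi contains: koi, doe, ape, ant, cat, bat, cow, gnu, eel, dog, fox, ewe, hog, hen — 14 nodes.

14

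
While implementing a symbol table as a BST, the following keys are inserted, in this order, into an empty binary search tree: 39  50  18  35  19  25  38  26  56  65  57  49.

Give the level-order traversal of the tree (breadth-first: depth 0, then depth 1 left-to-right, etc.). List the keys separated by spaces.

Resulting structure (node: left, right):
  39: L=18, R=50
  50: L=49, R=56
  18: L=–, R=35
  35: L=19, R=38
  19: L=–, R=25
  25: L=–, R=26
  38: L=–, R=–
  26: L=–, R=–
  56: L=–, R=65
  65: L=57, R=–
  57: L=–, R=–
  49: L=–, R=–

39 18 50 35 49 56 19 38 65 25 57 26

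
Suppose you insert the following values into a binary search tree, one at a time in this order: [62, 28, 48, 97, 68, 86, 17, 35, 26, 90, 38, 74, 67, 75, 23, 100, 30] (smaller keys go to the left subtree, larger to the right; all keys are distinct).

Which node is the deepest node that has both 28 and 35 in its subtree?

62: root
28: left child of 62 (depth 1)
48: right child of 28 (depth 2)
97: right child of 62 (depth 1)
68: left child of 97 (depth 2)
86: right child of 68 (depth 3)
17: left child of 28 (depth 2)
35: left child of 48 (depth 3)
26: right child of 17 (depth 3)
90: right child of 86 (depth 4)
38: right child of 35 (depth 4)
74: left child of 86 (depth 4)
67: left child of 68 (depth 3)
75: right child of 74 (depth 5)
23: left child of 26 (depth 4)
100: right child of 97 (depth 2)
30: left child of 35 (depth 4)

Path to 28: 62 → 28
Path to 35: 62 → 28 → 48 → 35
28 lies on both paths and is an ancestor of the other node.

28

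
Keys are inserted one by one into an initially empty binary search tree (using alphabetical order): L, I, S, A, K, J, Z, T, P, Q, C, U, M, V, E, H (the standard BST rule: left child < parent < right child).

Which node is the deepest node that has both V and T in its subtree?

T

L: root
I: left child of L (depth 1)
S: right child of L (depth 1)
A: left child of I (depth 2)
K: right child of I (depth 2)
J: left child of K (depth 3)
Z: right child of S (depth 2)
T: left child of Z (depth 3)
P: left child of S (depth 2)
Q: right child of P (depth 3)
C: right child of A (depth 3)
U: right child of T (depth 4)
M: left child of P (depth 3)
V: right child of U (depth 5)
E: right child of C (depth 4)
H: right child of E (depth 5)

Path to V: L → S → Z → T → U → V
Path to T: L → S → Z → T
T lies on both paths and is an ancestor of the other node.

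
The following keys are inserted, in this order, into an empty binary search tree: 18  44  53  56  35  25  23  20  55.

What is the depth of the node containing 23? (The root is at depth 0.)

4

Insert 18: tree is empty, so 18 becomes the root.
Insert 44: 44 > 18 → go right. Place as right child of 18.
Insert 53: 53 > 18 → go right; 53 > 44 → go right. Place as right child of 44.
Insert 56: 56 > 18 → go right; 56 > 44 → go right; 56 > 53 → go right. Place as right child of 53.
Insert 35: 35 > 18 → go right; 35 < 44 → go left. Place as left child of 44.
Insert 25: 25 > 18 → go right; 25 < 44 → go left; 25 < 35 → go left. Place as left child of 35.
Insert 23: 23 > 18 → go right; 23 < 44 → go left; 23 < 35 → go left; 23 < 25 → go left. Place as left child of 25.
Insert 20: 20 > 18 → go right; 20 < 44 → go left; 20 < 35 → go left; 20 < 25 → go left; 20 < 23 → go left. Place as left child of 23.
Insert 55: 55 > 18 → go right; 55 > 44 → go right; 55 > 53 → go right; 55 < 56 → go left. Place as left child of 56.

Path to 23: 18 → 44 → 35 → 25 → 23, which is 4 edges.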